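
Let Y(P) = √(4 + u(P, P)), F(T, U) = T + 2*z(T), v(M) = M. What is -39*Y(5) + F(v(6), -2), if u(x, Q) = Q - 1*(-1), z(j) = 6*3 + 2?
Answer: 46 - 39*√10 ≈ -77.329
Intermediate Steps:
z(j) = 20 (z(j) = 18 + 2 = 20)
u(x, Q) = 1 + Q (u(x, Q) = Q + 1 = 1 + Q)
F(T, U) = 40 + T (F(T, U) = T + 2*20 = T + 40 = 40 + T)
Y(P) = √(5 + P) (Y(P) = √(4 + (1 + P)) = √(5 + P))
-39*Y(5) + F(v(6), -2) = -39*√(5 + 5) + (40 + 6) = -39*√10 + 46 = 46 - 39*√10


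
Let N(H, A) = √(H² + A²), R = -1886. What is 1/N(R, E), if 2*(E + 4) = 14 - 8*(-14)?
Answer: √3560477/3560477 ≈ 0.00052996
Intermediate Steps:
E = 59 (E = -4 + (14 - 8*(-14))/2 = -4 + (14 + 112)/2 = -4 + (½)*126 = -4 + 63 = 59)
N(H, A) = √(A² + H²)
1/N(R, E) = 1/(√(59² + (-1886)²)) = 1/(√(3481 + 3556996)) = 1/(√3560477) = √3560477/3560477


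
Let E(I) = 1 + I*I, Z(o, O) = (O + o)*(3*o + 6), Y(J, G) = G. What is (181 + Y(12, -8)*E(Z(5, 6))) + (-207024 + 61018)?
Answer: -572721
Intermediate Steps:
Z(o, O) = (6 + 3*o)*(O + o) (Z(o, O) = (O + o)*(6 + 3*o) = (6 + 3*o)*(O + o))
E(I) = 1 + I²
(181 + Y(12, -8)*E(Z(5, 6))) + (-207024 + 61018) = (181 - 8*(1 + (3*5² + 6*6 + 6*5 + 3*6*5)²)) + (-207024 + 61018) = (181 - 8*(1 + (3*25 + 36 + 30 + 90)²)) - 146006 = (181 - 8*(1 + (75 + 36 + 30 + 90)²)) - 146006 = (181 - 8*(1 + 231²)) - 146006 = (181 - 8*(1 + 53361)) - 146006 = (181 - 8*53362) - 146006 = (181 - 426896) - 146006 = -426715 - 146006 = -572721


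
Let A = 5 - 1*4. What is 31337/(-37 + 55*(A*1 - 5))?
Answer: -31337/257 ≈ -121.93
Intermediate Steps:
A = 1 (A = 5 - 4 = 1)
31337/(-37 + 55*(A*1 - 5)) = 31337/(-37 + 55*(1*1 - 5)) = 31337/(-37 + 55*(1 - 5)) = 31337/(-37 + 55*(-4)) = 31337/(-37 - 220) = 31337/(-257) = 31337*(-1/257) = -31337/257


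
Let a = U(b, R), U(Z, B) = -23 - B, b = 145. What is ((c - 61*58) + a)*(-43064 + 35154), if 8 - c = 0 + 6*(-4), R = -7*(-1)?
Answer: 27969760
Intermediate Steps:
R = 7
c = 32 (c = 8 - (0 + 6*(-4)) = 8 - (0 - 24) = 8 - 1*(-24) = 8 + 24 = 32)
a = -30 (a = -23 - 1*7 = -23 - 7 = -30)
((c - 61*58) + a)*(-43064 + 35154) = ((32 - 61*58) - 30)*(-43064 + 35154) = ((32 - 3538) - 30)*(-7910) = (-3506 - 30)*(-7910) = -3536*(-7910) = 27969760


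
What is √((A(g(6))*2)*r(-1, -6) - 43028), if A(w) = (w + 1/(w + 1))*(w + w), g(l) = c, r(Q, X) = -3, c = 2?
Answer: 2*I*√10771 ≈ 207.57*I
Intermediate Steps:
g(l) = 2
A(w) = 2*w*(w + 1/(1 + w)) (A(w) = (w + 1/(1 + w))*(2*w) = 2*w*(w + 1/(1 + w)))
√((A(g(6))*2)*r(-1, -6) - 43028) = √(((2*2*(1 + 2 + 2²)/(1 + 2))*2)*(-3) - 43028) = √(((2*2*(1 + 2 + 4)/3)*2)*(-3) - 43028) = √(((2*2*(⅓)*7)*2)*(-3) - 43028) = √(((28/3)*2)*(-3) - 43028) = √((56/3)*(-3) - 43028) = √(-56 - 43028) = √(-43084) = 2*I*√10771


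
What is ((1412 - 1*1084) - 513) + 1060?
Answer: 875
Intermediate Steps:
((1412 - 1*1084) - 513) + 1060 = ((1412 - 1084) - 513) + 1060 = (328 - 513) + 1060 = -185 + 1060 = 875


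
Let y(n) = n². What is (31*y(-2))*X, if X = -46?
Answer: -5704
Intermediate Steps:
(31*y(-2))*X = (31*(-2)²)*(-46) = (31*4)*(-46) = 124*(-46) = -5704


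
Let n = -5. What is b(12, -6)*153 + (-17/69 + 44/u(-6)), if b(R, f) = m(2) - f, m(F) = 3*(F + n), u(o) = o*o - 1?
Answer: -1106044/2415 ≈ -457.99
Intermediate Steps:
u(o) = -1 + o² (u(o) = o² - 1 = -1 + o²)
m(F) = -15 + 3*F (m(F) = 3*(F - 5) = 3*(-5 + F) = -15 + 3*F)
b(R, f) = -9 - f (b(R, f) = (-15 + 3*2) - f = (-15 + 6) - f = -9 - f)
b(12, -6)*153 + (-17/69 + 44/u(-6)) = (-9 - 1*(-6))*153 + (-17/69 + 44/(-1 + (-6)²)) = (-9 + 6)*153 + (-17*1/69 + 44/(-1 + 36)) = -3*153 + (-17/69 + 44/35) = -459 + (-17/69 + 44*(1/35)) = -459 + (-17/69 + 44/35) = -459 + 2441/2415 = -1106044/2415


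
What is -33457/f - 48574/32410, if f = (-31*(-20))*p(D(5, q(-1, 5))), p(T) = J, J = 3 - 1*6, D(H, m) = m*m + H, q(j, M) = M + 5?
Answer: 99399373/6028260 ≈ 16.489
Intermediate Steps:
q(j, M) = 5 + M
D(H, m) = H + m² (D(H, m) = m² + H = H + m²)
J = -3 (J = 3 - 6 = -3)
p(T) = -3
f = -1860 (f = -31*(-20)*(-3) = 620*(-3) = -1860)
-33457/f - 48574/32410 = -33457/(-1860) - 48574/32410 = -33457*(-1/1860) - 48574*1/32410 = 33457/1860 - 24287/16205 = 99399373/6028260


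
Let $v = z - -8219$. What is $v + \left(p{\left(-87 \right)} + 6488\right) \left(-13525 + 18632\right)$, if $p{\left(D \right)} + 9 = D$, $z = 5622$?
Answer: $32657785$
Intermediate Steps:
$p{\left(D \right)} = -9 + D$
$v = 13841$ ($v = 5622 - -8219 = 5622 + 8219 = 13841$)
$v + \left(p{\left(-87 \right)} + 6488\right) \left(-13525 + 18632\right) = 13841 + \left(\left(-9 - 87\right) + 6488\right) \left(-13525 + 18632\right) = 13841 + \left(-96 + 6488\right) 5107 = 13841 + 6392 \cdot 5107 = 13841 + 32643944 = 32657785$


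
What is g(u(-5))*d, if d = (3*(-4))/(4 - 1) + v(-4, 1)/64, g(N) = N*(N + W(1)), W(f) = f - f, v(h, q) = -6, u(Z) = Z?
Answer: -3275/32 ≈ -102.34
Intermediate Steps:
W(f) = 0
g(N) = N² (g(N) = N*(N + 0) = N*N = N²)
d = -131/32 (d = (3*(-4))/(4 - 1) - 6/64 = -12/3 - 6*1/64 = -12*⅓ - 3/32 = -4 - 3/32 = -131/32 ≈ -4.0938)
g(u(-5))*d = (-5)²*(-131/32) = 25*(-131/32) = -3275/32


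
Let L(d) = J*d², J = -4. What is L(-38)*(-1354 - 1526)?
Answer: 16634880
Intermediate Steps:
L(d) = -4*d²
L(-38)*(-1354 - 1526) = (-4*(-38)²)*(-1354 - 1526) = -4*1444*(-2880) = -5776*(-2880) = 16634880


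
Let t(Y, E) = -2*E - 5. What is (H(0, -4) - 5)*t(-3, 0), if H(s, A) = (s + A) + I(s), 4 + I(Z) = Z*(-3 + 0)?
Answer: 65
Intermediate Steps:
I(Z) = -4 - 3*Z (I(Z) = -4 + Z*(-3 + 0) = -4 + Z*(-3) = -4 - 3*Z)
H(s, A) = -4 + A - 2*s (H(s, A) = (s + A) + (-4 - 3*s) = (A + s) + (-4 - 3*s) = -4 + A - 2*s)
t(Y, E) = -5 - 2*E
(H(0, -4) - 5)*t(-3, 0) = ((-4 - 4 - 2*0) - 5)*(-5 - 2*0) = ((-4 - 4 + 0) - 5)*(-5 + 0) = (-8 - 5)*(-5) = -13*(-5) = 65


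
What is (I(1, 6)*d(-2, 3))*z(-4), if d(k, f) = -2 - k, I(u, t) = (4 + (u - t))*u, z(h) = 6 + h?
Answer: 0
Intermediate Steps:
I(u, t) = u*(4 + u - t) (I(u, t) = (4 + u - t)*u = u*(4 + u - t))
(I(1, 6)*d(-2, 3))*z(-4) = ((1*(4 + 1 - 1*6))*(-2 - 1*(-2)))*(6 - 4) = ((1*(4 + 1 - 6))*(-2 + 2))*2 = ((1*(-1))*0)*2 = -1*0*2 = 0*2 = 0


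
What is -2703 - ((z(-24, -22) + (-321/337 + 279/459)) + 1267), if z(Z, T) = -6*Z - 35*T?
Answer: -83935384/17187 ≈ -4883.7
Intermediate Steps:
z(Z, T) = -35*T - 6*Z
-2703 - ((z(-24, -22) + (-321/337 + 279/459)) + 1267) = -2703 - (((-35*(-22) - 6*(-24)) + (-321/337 + 279/459)) + 1267) = -2703 - (((770 + 144) + (-321*1/337 + 279*(1/459))) + 1267) = -2703 - ((914 + (-321/337 + 31/51)) + 1267) = -2703 - ((914 - 5924/17187) + 1267) = -2703 - (15702994/17187 + 1267) = -2703 - 1*37478923/17187 = -2703 - 37478923/17187 = -83935384/17187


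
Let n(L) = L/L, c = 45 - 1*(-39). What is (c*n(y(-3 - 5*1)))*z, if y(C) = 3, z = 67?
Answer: 5628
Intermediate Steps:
c = 84 (c = 45 + 39 = 84)
n(L) = 1
(c*n(y(-3 - 5*1)))*z = (84*1)*67 = 84*67 = 5628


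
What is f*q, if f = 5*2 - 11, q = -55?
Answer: 55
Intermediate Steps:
f = -1 (f = 10 - 11 = -1)
f*q = -1*(-55) = 55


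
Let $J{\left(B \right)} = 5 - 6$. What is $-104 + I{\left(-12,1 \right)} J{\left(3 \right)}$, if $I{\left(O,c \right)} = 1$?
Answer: $-105$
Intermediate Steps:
$J{\left(B \right)} = -1$
$-104 + I{\left(-12,1 \right)} J{\left(3 \right)} = -104 + 1 \left(-1\right) = -104 - 1 = -105$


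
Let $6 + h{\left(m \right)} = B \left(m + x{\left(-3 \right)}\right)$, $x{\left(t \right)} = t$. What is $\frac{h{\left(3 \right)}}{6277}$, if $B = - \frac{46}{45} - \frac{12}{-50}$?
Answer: $- \frac{6}{6277} \approx -0.00095587$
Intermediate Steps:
$B = - \frac{176}{225}$ ($B = \left(-46\right) \frac{1}{45} - - \frac{6}{25} = - \frac{46}{45} + \frac{6}{25} = - \frac{176}{225} \approx -0.78222$)
$h{\left(m \right)} = - \frac{274}{75} - \frac{176 m}{225}$ ($h{\left(m \right)} = -6 - \frac{176 \left(m - 3\right)}{225} = -6 - \frac{176 \left(-3 + m\right)}{225} = -6 - \left(- \frac{176}{75} + \frac{176 m}{225}\right) = - \frac{274}{75} - \frac{176 m}{225}$)
$\frac{h{\left(3 \right)}}{6277} = \frac{- \frac{274}{75} - \frac{176}{75}}{6277} = \left(- \frac{274}{75} - \frac{176}{75}\right) \frac{1}{6277} = \left(-6\right) \frac{1}{6277} = - \frac{6}{6277}$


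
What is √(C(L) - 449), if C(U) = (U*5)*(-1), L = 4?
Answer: I*√469 ≈ 21.656*I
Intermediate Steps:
C(U) = -5*U (C(U) = (5*U)*(-1) = -5*U)
√(C(L) - 449) = √(-5*4 - 449) = √(-20 - 449) = √(-469) = I*√469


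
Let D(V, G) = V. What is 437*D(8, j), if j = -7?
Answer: 3496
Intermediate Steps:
437*D(8, j) = 437*8 = 3496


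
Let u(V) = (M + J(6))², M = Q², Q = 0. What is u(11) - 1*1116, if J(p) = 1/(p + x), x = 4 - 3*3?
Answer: -1115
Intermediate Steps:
x = -5 (x = 4 - 9 = -5)
M = 0 (M = 0² = 0)
J(p) = 1/(-5 + p) (J(p) = 1/(p - 5) = 1/(-5 + p))
u(V) = 1 (u(V) = (0 + 1/(-5 + 6))² = (0 + 1/1)² = (0 + 1)² = 1² = 1)
u(11) - 1*1116 = 1 - 1*1116 = 1 - 1116 = -1115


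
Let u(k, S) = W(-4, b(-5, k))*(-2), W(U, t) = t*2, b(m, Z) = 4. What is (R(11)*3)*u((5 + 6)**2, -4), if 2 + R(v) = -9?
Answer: 528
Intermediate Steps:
R(v) = -11 (R(v) = -2 - 9 = -11)
W(U, t) = 2*t
u(k, S) = -16 (u(k, S) = (2*4)*(-2) = 8*(-2) = -16)
(R(11)*3)*u((5 + 6)**2, -4) = -11*3*(-16) = -33*(-16) = 528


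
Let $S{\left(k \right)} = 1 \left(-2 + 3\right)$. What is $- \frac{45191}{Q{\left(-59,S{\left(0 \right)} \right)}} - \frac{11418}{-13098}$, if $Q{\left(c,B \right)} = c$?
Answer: $\frac{1673970}{2183} \approx 766.82$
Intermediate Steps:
$S{\left(k \right)} = 1$ ($S{\left(k \right)} = 1 \cdot 1 = 1$)
$- \frac{45191}{Q{\left(-59,S{\left(0 \right)} \right)}} - \frac{11418}{-13098} = - \frac{45191}{-59} - \frac{11418}{-13098} = \left(-45191\right) \left(- \frac{1}{59}\right) - - \frac{1903}{2183} = \frac{45191}{59} + \frac{1903}{2183} = \frac{1673970}{2183}$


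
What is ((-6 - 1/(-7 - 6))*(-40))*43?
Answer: 132440/13 ≈ 10188.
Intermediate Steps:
((-6 - 1/(-7 - 6))*(-40))*43 = ((-6 - 1/(-13))*(-40))*43 = ((-6 - 1*(-1/13))*(-40))*43 = ((-6 + 1/13)*(-40))*43 = -77/13*(-40)*43 = (3080/13)*43 = 132440/13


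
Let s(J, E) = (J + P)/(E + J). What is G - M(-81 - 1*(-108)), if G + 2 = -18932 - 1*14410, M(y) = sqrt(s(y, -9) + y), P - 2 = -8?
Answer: -33344 - 13*sqrt(6)/6 ≈ -33349.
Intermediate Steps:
P = -6 (P = 2 - 8 = -6)
s(J, E) = (-6 + J)/(E + J) (s(J, E) = (J - 6)/(E + J) = (-6 + J)/(E + J))
M(y) = sqrt(y + (-6 + y)/(-9 + y)) (M(y) = sqrt((-6 + y)/(-9 + y) + y) = sqrt(y + (-6 + y)/(-9 + y)))
G = -33344 (G = -2 + (-18932 - 1*14410) = -2 + (-18932 - 14410) = -2 - 33342 = -33344)
G - M(-81 - 1*(-108)) = -33344 - sqrt((-6 + (-81 - 1*(-108)) + (-81 - 1*(-108))*(-9 + (-81 - 1*(-108))))/(-9 + (-81 - 1*(-108)))) = -33344 - sqrt((-6 + (-81 + 108) + (-81 + 108)*(-9 + (-81 + 108)))/(-9 + (-81 + 108))) = -33344 - sqrt((-6 + 27 + 27*(-9 + 27))/(-9 + 27)) = -33344 - sqrt((-6 + 27 + 27*18)/18) = -33344 - sqrt((-6 + 27 + 486)/18) = -33344 - sqrt((1/18)*507) = -33344 - sqrt(169/6) = -33344 - 13*sqrt(6)/6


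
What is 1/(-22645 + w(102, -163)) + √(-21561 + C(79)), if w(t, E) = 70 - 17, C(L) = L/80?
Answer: -1/22592 + I*√8624005/20 ≈ -4.4263e-5 + 146.83*I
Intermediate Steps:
C(L) = L/80 (C(L) = L*(1/80) = L/80)
w(t, E) = 53
1/(-22645 + w(102, -163)) + √(-21561 + C(79)) = 1/(-22645 + 53) + √(-21561 + (1/80)*79) = 1/(-22592) + √(-21561 + 79/80) = -1/22592 + √(-1724801/80) = -1/22592 + I*√8624005/20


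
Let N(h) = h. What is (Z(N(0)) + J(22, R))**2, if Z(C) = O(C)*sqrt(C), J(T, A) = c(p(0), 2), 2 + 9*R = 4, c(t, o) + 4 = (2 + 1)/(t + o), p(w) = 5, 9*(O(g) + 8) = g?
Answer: 625/49 ≈ 12.755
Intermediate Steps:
O(g) = -8 + g/9
c(t, o) = -4 + 3/(o + t) (c(t, o) = -4 + (2 + 1)/(t + o) = -4 + 3/(o + t))
R = 2/9 (R = -2/9 + (1/9)*4 = -2/9 + 4/9 = 2/9 ≈ 0.22222)
J(T, A) = -25/7 (J(T, A) = (3 - 4*2 - 4*5)/(2 + 5) = (3 - 8 - 20)/7 = (1/7)*(-25) = -25/7)
Z(C) = sqrt(C)*(-8 + C/9) (Z(C) = (-8 + C/9)*sqrt(C) = sqrt(C)*(-8 + C/9))
(Z(N(0)) + J(22, R))**2 = (sqrt(0)*(-72 + 0)/9 - 25/7)**2 = ((1/9)*0*(-72) - 25/7)**2 = (0 - 25/7)**2 = (-25/7)**2 = 625/49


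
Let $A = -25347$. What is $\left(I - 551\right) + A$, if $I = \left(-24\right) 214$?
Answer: $-31034$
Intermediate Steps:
$I = -5136$
$\left(I - 551\right) + A = \left(-5136 - 551\right) - 25347 = -5687 - 25347 = -31034$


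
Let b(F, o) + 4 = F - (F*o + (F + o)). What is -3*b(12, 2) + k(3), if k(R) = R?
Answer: 93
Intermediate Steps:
b(F, o) = -4 - o - F*o (b(F, o) = -4 + (F - (F*o + (F + o))) = -4 + (F - (F + o + F*o)) = -4 + (F + (-F - o - F*o)) = -4 + (-o - F*o) = -4 - o - F*o)
-3*b(12, 2) + k(3) = -3*(-4 - 1*2 - 1*12*2) + 3 = -3*(-4 - 2 - 24) + 3 = -3*(-30) + 3 = 90 + 3 = 93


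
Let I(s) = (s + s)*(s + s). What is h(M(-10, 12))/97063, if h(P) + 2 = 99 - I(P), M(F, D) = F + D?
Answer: 81/97063 ≈ 0.00083451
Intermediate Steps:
I(s) = 4*s² (I(s) = (2*s)*(2*s) = 4*s²)
M(F, D) = D + F
h(P) = 97 - 4*P² (h(P) = -2 + (99 - 4*P²) = 97 - 4*P²)
h(M(-10, 12))/97063 = (97 - 4*(12 - 10)²)/97063 = (97 - 4*2²)*(1/97063) = (97 - 4*4)*(1/97063) = (97 - 16)*(1/97063) = 81*(1/97063) = 81/97063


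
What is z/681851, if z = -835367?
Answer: -835367/681851 ≈ -1.2251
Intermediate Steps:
z/681851 = -835367/681851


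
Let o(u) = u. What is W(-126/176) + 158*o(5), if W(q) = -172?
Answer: 618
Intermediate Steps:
W(-126/176) + 158*o(5) = -172 + 158*5 = -172 + 790 = 618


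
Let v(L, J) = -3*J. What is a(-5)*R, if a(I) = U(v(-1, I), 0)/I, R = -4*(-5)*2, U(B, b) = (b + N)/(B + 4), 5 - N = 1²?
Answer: -32/19 ≈ -1.6842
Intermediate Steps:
N = 4 (N = 5 - 1*1² = 5 - 1*1 = 5 - 1 = 4)
U(B, b) = (4 + b)/(4 + B) (U(B, b) = (b + 4)/(B + 4) = (4 + b)/(4 + B))
R = 40 (R = 20*2 = 40)
a(I) = 4/(I*(4 - 3*I)) (a(I) = ((4 + 0)/(4 - 3*I))/I = (4/(4 - 3*I))/I = 4/(I*(4 - 3*I)))
a(-5)*R = -4/(-5*(-4 + 3*(-5)))*40 = -4*(-⅕)/(-4 - 15)*40 = -4*(-⅕)/(-19)*40 = -4*(-⅕)*(-1/19)*40 = -4/95*40 = -32/19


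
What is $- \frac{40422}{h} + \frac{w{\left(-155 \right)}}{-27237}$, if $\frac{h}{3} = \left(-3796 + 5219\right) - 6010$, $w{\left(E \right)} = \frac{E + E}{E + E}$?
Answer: $\frac{122328917}{41645373} \approx 2.9374$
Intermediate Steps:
$w{\left(E \right)} = 1$ ($w{\left(E \right)} = \frac{2 E}{2 E} = 2 E \frac{1}{2 E} = 1$)
$h = -13761$ ($h = 3 \left(\left(-3796 + 5219\right) - 6010\right) = 3 \left(1423 - 6010\right) = 3 \left(-4587\right) = -13761$)
$- \frac{40422}{h} + \frac{w{\left(-155 \right)}}{-27237} = - \frac{40422}{-13761} + 1 \frac{1}{-27237} = \left(-40422\right) \left(- \frac{1}{13761}\right) + 1 \left(- \frac{1}{27237}\right) = \frac{13474}{4587} - \frac{1}{27237} = \frac{122328917}{41645373}$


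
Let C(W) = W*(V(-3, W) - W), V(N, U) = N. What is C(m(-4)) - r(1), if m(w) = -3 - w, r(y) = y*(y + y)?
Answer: -6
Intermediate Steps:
r(y) = 2*y² (r(y) = y*(2*y) = 2*y²)
C(W) = W*(-3 - W)
C(m(-4)) - r(1) = -(-3 - 1*(-4))*(3 + (-3 - 1*(-4))) - 2*1² = -(-3 + 4)*(3 + (-3 + 4)) - 2 = -1*1*(3 + 1) - 1*2 = -1*1*4 - 2 = -4 - 2 = -6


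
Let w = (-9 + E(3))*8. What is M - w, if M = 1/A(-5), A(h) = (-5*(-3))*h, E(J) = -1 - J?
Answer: 7799/75 ≈ 103.99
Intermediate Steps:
A(h) = 15*h
w = -104 (w = (-9 + (-1 - 1*3))*8 = (-9 + (-1 - 3))*8 = (-9 - 4)*8 = -13*8 = -104)
M = -1/75 (M = 1/(15*(-5)) = 1/(-75) = -1/75 ≈ -0.013333)
M - w = -1/75 - 1*(-104) = -1/75 + 104 = 7799/75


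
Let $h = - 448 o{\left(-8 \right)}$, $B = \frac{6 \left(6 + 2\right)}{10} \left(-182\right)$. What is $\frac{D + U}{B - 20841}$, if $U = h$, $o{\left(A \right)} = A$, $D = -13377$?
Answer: $\frac{48965}{108573} \approx 0.45099$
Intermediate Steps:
$B = - \frac{4368}{5}$ ($B = \frac{6 \cdot 8}{10} \left(-182\right) = \frac{1}{10} \cdot 48 \left(-182\right) = \frac{24}{5} \left(-182\right) = - \frac{4368}{5} \approx -873.6$)
$h = 3584$ ($h = \left(-448\right) \left(-8\right) = 3584$)
$U = 3584$
$\frac{D + U}{B - 20841} = \frac{-13377 + 3584}{- \frac{4368}{5} - 20841} = - \frac{9793}{- \frac{108573}{5}} = \left(-9793\right) \left(- \frac{5}{108573}\right) = \frac{48965}{108573}$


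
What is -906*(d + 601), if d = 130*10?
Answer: -1722306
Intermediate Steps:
d = 1300
-906*(d + 601) = -906*(1300 + 601) = -906*1901 = -1722306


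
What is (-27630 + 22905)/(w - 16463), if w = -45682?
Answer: 105/1381 ≈ 0.076032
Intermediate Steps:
(-27630 + 22905)/(w - 16463) = (-27630 + 22905)/(-45682 - 16463) = -4725/(-62145) = -4725*(-1/62145) = 105/1381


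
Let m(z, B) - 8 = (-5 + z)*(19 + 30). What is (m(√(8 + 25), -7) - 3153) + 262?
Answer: -3128 + 49*√33 ≈ -2846.5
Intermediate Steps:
m(z, B) = -237 + 49*z (m(z, B) = 8 + (-5 + z)*(19 + 30) = 8 + (-5 + z)*49 = 8 + (-245 + 49*z) = -237 + 49*z)
(m(√(8 + 25), -7) - 3153) + 262 = ((-237 + 49*√(8 + 25)) - 3153) + 262 = ((-237 + 49*√33) - 3153) + 262 = (-3390 + 49*√33) + 262 = -3128 + 49*√33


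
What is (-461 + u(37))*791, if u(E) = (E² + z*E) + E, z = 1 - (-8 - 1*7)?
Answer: 1215767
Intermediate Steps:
z = 16 (z = 1 - (-8 - 7) = 1 - 1*(-15) = 1 + 15 = 16)
u(E) = E² + 17*E (u(E) = (E² + 16*E) + E = E² + 17*E)
(-461 + u(37))*791 = (-461 + 37*(17 + 37))*791 = (-461 + 37*54)*791 = (-461 + 1998)*791 = 1537*791 = 1215767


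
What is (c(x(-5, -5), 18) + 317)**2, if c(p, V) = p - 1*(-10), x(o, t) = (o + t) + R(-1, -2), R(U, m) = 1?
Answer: 101124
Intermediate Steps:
x(o, t) = 1 + o + t (x(o, t) = (o + t) + 1 = 1 + o + t)
c(p, V) = 10 + p (c(p, V) = p + 10 = 10 + p)
(c(x(-5, -5), 18) + 317)**2 = ((10 + (1 - 5 - 5)) + 317)**2 = ((10 - 9) + 317)**2 = (1 + 317)**2 = 318**2 = 101124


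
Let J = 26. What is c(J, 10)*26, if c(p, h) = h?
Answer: 260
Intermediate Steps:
c(J, 10)*26 = 10*26 = 260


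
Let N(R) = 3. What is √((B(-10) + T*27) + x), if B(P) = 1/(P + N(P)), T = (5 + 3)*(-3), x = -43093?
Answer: 2*I*√535829/7 ≈ 209.14*I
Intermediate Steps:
T = -24 (T = 8*(-3) = -24)
B(P) = 1/(3 + P) (B(P) = 1/(P + 3) = 1/(3 + P))
√((B(-10) + T*27) + x) = √((1/(3 - 10) - 24*27) - 43093) = √((1/(-7) - 648) - 43093) = √((-⅐ - 648) - 43093) = √(-4537/7 - 43093) = √(-306188/7) = 2*I*√535829/7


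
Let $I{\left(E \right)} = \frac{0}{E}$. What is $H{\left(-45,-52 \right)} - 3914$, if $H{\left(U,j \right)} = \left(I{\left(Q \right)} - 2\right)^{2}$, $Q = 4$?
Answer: $-3910$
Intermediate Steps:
$I{\left(E \right)} = 0$
$H{\left(U,j \right)} = 4$ ($H{\left(U,j \right)} = \left(0 - 2\right)^{2} = \left(-2\right)^{2} = 4$)
$H{\left(-45,-52 \right)} - 3914 = 4 - 3914 = -3910$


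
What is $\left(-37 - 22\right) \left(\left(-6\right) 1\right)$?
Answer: $354$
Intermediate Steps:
$\left(-37 - 22\right) \left(\left(-6\right) 1\right) = \left(-59\right) \left(-6\right) = 354$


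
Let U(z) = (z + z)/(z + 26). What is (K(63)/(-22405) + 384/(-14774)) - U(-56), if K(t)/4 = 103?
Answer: -1875699844/496517205 ≈ -3.7777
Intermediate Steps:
U(z) = 2*z/(26 + z) (U(z) = (2*z)/(26 + z) = 2*z/(26 + z))
K(t) = 412 (K(t) = 4*103 = 412)
(K(63)/(-22405) + 384/(-14774)) - U(-56) = (412/(-22405) + 384/(-14774)) - 2*(-56)/(26 - 56) = (412*(-1/22405) + 384*(-1/14774)) - 2*(-56)/(-30) = (-412/22405 - 192/7387) - 2*(-56)*(-1)/30 = -7345204/165505735 - 1*56/15 = -7345204/165505735 - 56/15 = -1875699844/496517205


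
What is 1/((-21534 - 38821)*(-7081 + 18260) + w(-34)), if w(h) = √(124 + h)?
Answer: -134941709/91046324139203387 - 3*√10/455231620696016935 ≈ -1.4821e-9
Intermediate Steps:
1/((-21534 - 38821)*(-7081 + 18260) + w(-34)) = 1/((-21534 - 38821)*(-7081 + 18260) + √(124 - 34)) = 1/(-60355*11179 + √90) = 1/(-674708545 + 3*√10)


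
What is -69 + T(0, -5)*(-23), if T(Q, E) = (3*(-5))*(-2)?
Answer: -759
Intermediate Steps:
T(Q, E) = 30 (T(Q, E) = -15*(-2) = 30)
-69 + T(0, -5)*(-23) = -69 + 30*(-23) = -69 - 690 = -759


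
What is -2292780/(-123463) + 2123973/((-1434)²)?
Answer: 553000443131/28209320092 ≈ 19.603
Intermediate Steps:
-2292780/(-123463) + 2123973/((-1434)²) = -2292780*(-1/123463) + 2123973/2056356 = 2292780/123463 + 2123973*(1/2056356) = 2292780/123463 + 235997/228484 = 553000443131/28209320092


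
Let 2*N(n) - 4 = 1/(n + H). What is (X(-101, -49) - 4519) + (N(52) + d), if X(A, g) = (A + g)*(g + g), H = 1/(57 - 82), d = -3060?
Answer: 18505579/2598 ≈ 7123.0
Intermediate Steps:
H = -1/25 (H = 1/(-25) = -1/25 ≈ -0.040000)
X(A, g) = 2*g*(A + g) (X(A, g) = (A + g)*(2*g) = 2*g*(A + g))
N(n) = 2 + 1/(2*(-1/25 + n)) (N(n) = 2 + 1/(2*(n - 1/25)) = 2 + 1/(2*(-1/25 + n)))
(X(-101, -49) - 4519) + (N(52) + d) = (2*(-49)*(-101 - 49) - 4519) + ((21 + 100*52)/(2*(-1 + 25*52)) - 3060) = (2*(-49)*(-150) - 4519) + ((21 + 5200)/(2*(-1 + 1300)) - 3060) = (14700 - 4519) + ((½)*5221/1299 - 3060) = 10181 + ((½)*(1/1299)*5221 - 3060) = 10181 + (5221/2598 - 3060) = 10181 - 7944659/2598 = 18505579/2598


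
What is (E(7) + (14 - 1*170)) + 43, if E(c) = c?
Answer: -106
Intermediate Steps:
(E(7) + (14 - 1*170)) + 43 = (7 + (14 - 1*170)) + 43 = (7 + (14 - 170)) + 43 = (7 - 156) + 43 = -149 + 43 = -106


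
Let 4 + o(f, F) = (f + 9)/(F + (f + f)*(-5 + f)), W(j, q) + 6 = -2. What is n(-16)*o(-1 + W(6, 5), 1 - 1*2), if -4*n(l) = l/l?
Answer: 1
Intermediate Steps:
W(j, q) = -8 (W(j, q) = -6 - 2 = -8)
n(l) = -¼ (n(l) = -l/(4*l) = -¼*1 = -¼)
o(f, F) = -4 + (9 + f)/(F + 2*f*(-5 + f)) (o(f, F) = -4 + (f + 9)/(F + (f + f)*(-5 + f)) = -4 + (9 + f)/(F + (2*f)*(-5 + f)) = -4 + (9 + f)/(F + 2*f*(-5 + f)))
n(-16)*o(-1 + W(6, 5), 1 - 1*2) = -(9 - 8*(-1 - 8)² - 4*(1 - 1*2) + 41*(-1 - 8))/(4*((1 - 1*2) - 10*(-1 - 8) + 2*(-1 - 8)²)) = -(9 - 8*(-9)² - 4*(1 - 2) + 41*(-9))/(4*((1 - 2) - 10*(-9) + 2*(-9)²)) = -(9 - 8*81 - 4*(-1) - 369)/(4*(-1 + 90 + 2*81)) = -(9 - 648 + 4 - 369)/(4*(-1 + 90 + 162)) = -(-1004)/(4*251) = -(-1004)/1004 = -¼*(-4) = 1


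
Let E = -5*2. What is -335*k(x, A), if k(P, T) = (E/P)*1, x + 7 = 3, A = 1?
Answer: -1675/2 ≈ -837.50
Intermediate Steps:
x = -4 (x = -7 + 3 = -4)
E = -10
k(P, T) = -10/P (k(P, T) = -10/P*1 = -10/P)
-335*k(x, A) = -(-3350)/(-4) = -(-3350)*(-1)/4 = -335*5/2 = -1675/2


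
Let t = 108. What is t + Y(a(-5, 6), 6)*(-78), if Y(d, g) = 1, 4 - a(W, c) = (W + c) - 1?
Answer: 30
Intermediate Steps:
a(W, c) = 5 - W - c (a(W, c) = 4 - ((W + c) - 1) = 4 - (-1 + W + c) = 4 + (1 - W - c) = 5 - W - c)
t + Y(a(-5, 6), 6)*(-78) = 108 + 1*(-78) = 108 - 78 = 30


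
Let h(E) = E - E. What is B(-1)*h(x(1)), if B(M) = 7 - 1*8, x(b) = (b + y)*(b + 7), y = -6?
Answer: 0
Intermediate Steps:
x(b) = (-6 + b)*(7 + b) (x(b) = (b - 6)*(b + 7) = (-6 + b)*(7 + b))
B(M) = -1 (B(M) = 7 - 8 = -1)
h(E) = 0
B(-1)*h(x(1)) = -1*0 = 0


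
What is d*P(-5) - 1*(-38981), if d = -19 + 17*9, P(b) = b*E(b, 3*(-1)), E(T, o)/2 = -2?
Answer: 41661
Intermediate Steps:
E(T, o) = -4 (E(T, o) = 2*(-2) = -4)
P(b) = -4*b (P(b) = b*(-4) = -4*b)
d = 134 (d = -19 + 153 = 134)
d*P(-5) - 1*(-38981) = 134*(-4*(-5)) - 1*(-38981) = 134*20 + 38981 = 2680 + 38981 = 41661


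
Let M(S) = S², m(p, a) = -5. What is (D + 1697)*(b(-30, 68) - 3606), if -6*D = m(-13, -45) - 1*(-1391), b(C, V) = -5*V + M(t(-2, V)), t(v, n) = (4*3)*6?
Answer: 1814908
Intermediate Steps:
t(v, n) = 72 (t(v, n) = 12*6 = 72)
b(C, V) = 5184 - 5*V (b(C, V) = -5*V + 72² = -5*V + 5184 = 5184 - 5*V)
D = -231 (D = -(-5 - 1*(-1391))/6 = -(-5 + 1391)/6 = -⅙*1386 = -231)
(D + 1697)*(b(-30, 68) - 3606) = (-231 + 1697)*((5184 - 5*68) - 3606) = 1466*((5184 - 340) - 3606) = 1466*(4844 - 3606) = 1466*1238 = 1814908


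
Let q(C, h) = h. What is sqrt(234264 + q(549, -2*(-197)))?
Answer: sqrt(234658) ≈ 484.42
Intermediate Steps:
sqrt(234264 + q(549, -2*(-197))) = sqrt(234264 - 2*(-197)) = sqrt(234264 + 394) = sqrt(234658)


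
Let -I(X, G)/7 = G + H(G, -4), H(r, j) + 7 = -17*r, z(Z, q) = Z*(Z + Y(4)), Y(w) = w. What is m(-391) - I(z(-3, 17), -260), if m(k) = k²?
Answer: 181952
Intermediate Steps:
z(Z, q) = Z*(4 + Z) (z(Z, q) = Z*(Z + 4) = Z*(4 + Z))
H(r, j) = -7 - 17*r
I(X, G) = 49 + 112*G (I(X, G) = -7*(G + (-7 - 17*G)) = -7*(-7 - 16*G) = 49 + 112*G)
m(-391) - I(z(-3, 17), -260) = (-391)² - (49 + 112*(-260)) = 152881 - (49 - 29120) = 152881 - 1*(-29071) = 152881 + 29071 = 181952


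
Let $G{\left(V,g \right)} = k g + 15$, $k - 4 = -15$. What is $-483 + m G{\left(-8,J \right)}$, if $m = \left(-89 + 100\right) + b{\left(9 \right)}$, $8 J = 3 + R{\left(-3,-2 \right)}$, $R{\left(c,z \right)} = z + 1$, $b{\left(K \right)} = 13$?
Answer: $-189$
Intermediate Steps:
$k = -11$ ($k = 4 - 15 = -11$)
$R{\left(c,z \right)} = 1 + z$
$J = \frac{1}{4}$ ($J = \frac{3 + \left(1 - 2\right)}{8} = \frac{3 - 1}{8} = \frac{1}{8} \cdot 2 = \frac{1}{4} \approx 0.25$)
$G{\left(V,g \right)} = 15 - 11 g$ ($G{\left(V,g \right)} = - 11 g + 15 = 15 - 11 g$)
$m = 24$ ($m = \left(-89 + 100\right) + 13 = 11 + 13 = 24$)
$-483 + m G{\left(-8,J \right)} = -483 + 24 \left(15 - \frac{11}{4}\right) = -483 + 24 \cdot \frac{49}{4} = -483 + 294 = -189$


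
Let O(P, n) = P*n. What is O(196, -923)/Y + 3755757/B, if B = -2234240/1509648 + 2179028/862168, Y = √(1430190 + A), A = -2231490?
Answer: 76380959029114782/21301172341 + 90454*I*√8013/40065 ≈ 3.5858e+6 + 202.1*I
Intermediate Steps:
Y = 10*I*√8013 (Y = √(1430190 - 2231490) = √(-801300) = 10*I*√8013 ≈ 895.15*I)
B = 21301172341/20337034326 (B = -2234240*1/1509648 + 2179028*(1/862168) = -139640/94353 + 544757/215542 = 21301172341/20337034326 ≈ 1.0474)
O(196, -923)/Y + 3755757/B = (196*(-923))/((10*I*√8013)) + 3755757/(21301172341/20337034326) = -(-90454)*I*√8013/40065 + 3755757*(20337034326/21301172341) = 90454*I*√8013/40065 + 76380959029114782/21301172341 = 76380959029114782/21301172341 + 90454*I*√8013/40065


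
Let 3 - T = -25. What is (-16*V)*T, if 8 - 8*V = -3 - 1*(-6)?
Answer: -280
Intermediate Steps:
T = 28 (T = 3 - 1*(-25) = 3 + 25 = 28)
V = 5/8 (V = 1 - (-3 - 1*(-6))/8 = 1 - (-3 + 6)/8 = 1 - ⅛*3 = 1 - 3/8 = 5/8 ≈ 0.62500)
(-16*V)*T = -16*5/8*28 = -10*28 = -280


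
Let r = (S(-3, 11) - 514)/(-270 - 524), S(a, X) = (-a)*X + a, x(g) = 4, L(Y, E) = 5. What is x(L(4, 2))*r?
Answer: 968/397 ≈ 2.4383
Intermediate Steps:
S(a, X) = a - X*a (S(a, X) = -X*a + a = a - X*a)
r = 242/397 (r = (-3*(1 - 1*11) - 514)/(-270 - 524) = (-3*(1 - 11) - 514)/(-794) = (-3*(-10) - 514)*(-1/794) = (30 - 514)*(-1/794) = -484*(-1/794) = 242/397 ≈ 0.60957)
x(L(4, 2))*r = 4*(242/397) = 968/397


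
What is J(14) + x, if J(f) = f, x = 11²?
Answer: 135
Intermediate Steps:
x = 121
J(14) + x = 14 + 121 = 135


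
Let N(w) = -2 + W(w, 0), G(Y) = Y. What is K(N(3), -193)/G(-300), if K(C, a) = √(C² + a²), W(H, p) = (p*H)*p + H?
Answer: -√1490/60 ≈ -0.64334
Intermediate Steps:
W(H, p) = H + H*p² (W(H, p) = (H*p)*p + H = H*p² + H = H + H*p²)
N(w) = -2 + w (N(w) = -2 + w*(1 + 0²) = -2 + w*(1 + 0) = -2 + w*1 = -2 + w)
K(N(3), -193)/G(-300) = √((-2 + 3)² + (-193)²)/(-300) = √(1² + 37249)*(-1/300) = √(1 + 37249)*(-1/300) = √37250*(-1/300) = (5*√1490)*(-1/300) = -√1490/60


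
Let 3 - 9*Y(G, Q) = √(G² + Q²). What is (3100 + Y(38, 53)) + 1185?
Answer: 12856/3 - √4253/9 ≈ 4278.1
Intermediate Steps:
Y(G, Q) = ⅓ - √(G² + Q²)/9
(3100 + Y(38, 53)) + 1185 = (3100 + (⅓ - √(38² + 53²)/9)) + 1185 = (3100 + (⅓ - √(1444 + 2809)/9)) + 1185 = (3100 + (⅓ - √4253/9)) + 1185 = (9301/3 - √4253/9) + 1185 = 12856/3 - √4253/9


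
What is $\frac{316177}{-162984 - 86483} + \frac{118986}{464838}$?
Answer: $- \frac{19548000644}{19326956891} \approx -1.0114$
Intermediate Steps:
$\frac{316177}{-162984 - 86483} + \frac{118986}{464838} = \frac{316177}{-162984 - 86483} + 118986 \cdot \frac{1}{464838} = \frac{316177}{-249467} + \frac{19831}{77473} = 316177 \left(- \frac{1}{249467}\right) + \frac{19831}{77473} = - \frac{316177}{249467} + \frac{19831}{77473} = - \frac{19548000644}{19326956891}$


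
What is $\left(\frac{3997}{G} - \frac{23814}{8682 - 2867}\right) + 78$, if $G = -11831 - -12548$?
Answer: $\frac{331377607}{4169355} \approx 79.479$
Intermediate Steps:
$G = 717$ ($G = -11831 + 12548 = 717$)
$\left(\frac{3997}{G} - \frac{23814}{8682 - 2867}\right) + 78 = \left(\frac{3997}{717} - \frac{23814}{8682 - 2867}\right) + 78 = \left(3997 \cdot \frac{1}{717} - \frac{23814}{5815}\right) + 78 = \left(\frac{3997}{717} - \frac{23814}{5815}\right) + 78 = \frac{6167917}{4169355} + 78 = \frac{331377607}{4169355}$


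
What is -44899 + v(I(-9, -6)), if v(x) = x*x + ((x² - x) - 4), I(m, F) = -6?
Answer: -44825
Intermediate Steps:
v(x) = -4 - x + 2*x² (v(x) = x² + (-4 + x² - x) = -4 - x + 2*x²)
-44899 + v(I(-9, -6)) = -44899 + (-4 - 1*(-6) + 2*(-6)²) = -44899 + (-4 + 6 + 2*36) = -44899 + (-4 + 6 + 72) = -44899 + 74 = -44825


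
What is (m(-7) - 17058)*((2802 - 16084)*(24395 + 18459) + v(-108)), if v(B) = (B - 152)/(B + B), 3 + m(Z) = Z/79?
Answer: 20713449708365711/2133 ≈ 9.7110e+12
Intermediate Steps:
m(Z) = -3 + Z/79
v(B) = (-152 + B)/(2*B) (v(B) = (-152 + B)/((2*B)) = (-152 + B)*(1/(2*B)) = (-152 + B)/(2*B))
(m(-7) - 17058)*((2802 - 16084)*(24395 + 18459) + v(-108)) = ((-3 + (1/79)*(-7)) - 17058)*((2802 - 16084)*(24395 + 18459) + (½)*(-152 - 108)/(-108)) = ((-3 - 7/79) - 17058)*(-13282*42854 + (½)*(-1/108)*(-260)) = (-244/79 - 17058)*(-569186828 + 65/54) = -1347826/79*(-30736088647/54) = 20713449708365711/2133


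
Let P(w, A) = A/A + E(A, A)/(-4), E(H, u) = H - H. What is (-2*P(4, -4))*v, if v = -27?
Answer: 54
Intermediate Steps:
E(H, u) = 0
P(w, A) = 1 (P(w, A) = A/A + 0/(-4) = 1 + 0*(-1/4) = 1 + 0 = 1)
(-2*P(4, -4))*v = -2*1*(-27) = -2*(-27) = 54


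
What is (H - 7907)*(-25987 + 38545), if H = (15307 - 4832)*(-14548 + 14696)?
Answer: 19369371294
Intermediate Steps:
H = 1550300 (H = 10475*148 = 1550300)
(H - 7907)*(-25987 + 38545) = (1550300 - 7907)*(-25987 + 38545) = 1542393*12558 = 19369371294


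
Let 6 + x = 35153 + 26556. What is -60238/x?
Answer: -60238/61703 ≈ -0.97626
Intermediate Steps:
x = 61703 (x = -6 + (35153 + 26556) = -6 + 61709 = 61703)
-60238/x = -60238/61703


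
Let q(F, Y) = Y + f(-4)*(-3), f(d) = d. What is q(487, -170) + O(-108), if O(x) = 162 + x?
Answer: -104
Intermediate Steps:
q(F, Y) = 12 + Y (q(F, Y) = Y - 4*(-3) = Y + 12 = 12 + Y)
q(487, -170) + O(-108) = (12 - 170) + (162 - 108) = -158 + 54 = -104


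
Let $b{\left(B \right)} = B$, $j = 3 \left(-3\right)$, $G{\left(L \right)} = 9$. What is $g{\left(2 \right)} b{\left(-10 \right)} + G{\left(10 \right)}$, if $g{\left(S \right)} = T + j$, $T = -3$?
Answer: $129$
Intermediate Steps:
$j = -9$
$g{\left(S \right)} = -12$ ($g{\left(S \right)} = -3 - 9 = -12$)
$g{\left(2 \right)} b{\left(-10 \right)} + G{\left(10 \right)} = \left(-12\right) \left(-10\right) + 9 = 120 + 9 = 129$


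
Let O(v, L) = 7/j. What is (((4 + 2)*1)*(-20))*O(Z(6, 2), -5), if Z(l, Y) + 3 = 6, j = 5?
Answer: -168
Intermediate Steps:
Z(l, Y) = 3 (Z(l, Y) = -3 + 6 = 3)
O(v, L) = 7/5
(((4 + 2)*1)*(-20))*O(Z(6, 2), -5) = (((4 + 2)*1)*(-20))*(7/5) = ((6*1)*(-20))*(7/5) = (6*(-20))*(7/5) = -120*7/5 = -168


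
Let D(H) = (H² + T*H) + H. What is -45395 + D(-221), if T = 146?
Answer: -29041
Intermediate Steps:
D(H) = H² + 147*H (D(H) = (H² + 146*H) + H = H² + 147*H)
-45395 + D(-221) = -45395 - 221*(147 - 221) = -45395 - 221*(-74) = -45395 + 16354 = -29041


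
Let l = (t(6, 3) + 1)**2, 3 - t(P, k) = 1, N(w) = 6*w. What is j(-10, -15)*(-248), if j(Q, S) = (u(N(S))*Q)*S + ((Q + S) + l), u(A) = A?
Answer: 3351968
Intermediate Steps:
t(P, k) = 2 (t(P, k) = 3 - 1*1 = 3 - 1 = 2)
l = 9 (l = (2 + 1)**2 = 3**2 = 9)
j(Q, S) = 9 + Q + S + 6*Q*S**2 (j(Q, S) = ((6*S)*Q)*S + ((Q + S) + 9) = (6*Q*S)*S + (9 + Q + S) = 6*Q*S**2 + (9 + Q + S) = 9 + Q + S + 6*Q*S**2)
j(-10, -15)*(-248) = (9 - 10 - 15 + 6*(-10)*(-15)**2)*(-248) = (9 - 10 - 15 + 6*(-10)*225)*(-248) = (9 - 10 - 15 - 13500)*(-248) = -13516*(-248) = 3351968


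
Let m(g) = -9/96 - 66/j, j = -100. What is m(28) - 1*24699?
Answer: -19758747/800 ≈ -24698.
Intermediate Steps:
m(g) = 453/800 (m(g) = -9/96 - 66/(-100) = -9*1/96 - 66*(-1/100) = -3/32 + 33/50 = 453/800)
m(28) - 1*24699 = 453/800 - 1*24699 = 453/800 - 24699 = -19758747/800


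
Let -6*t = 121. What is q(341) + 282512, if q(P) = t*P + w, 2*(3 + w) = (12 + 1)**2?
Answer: 827150/3 ≈ 2.7572e+5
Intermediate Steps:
w = 163/2 (w = -3 + (12 + 1)**2/2 = -3 + (1/2)*13**2 = -3 + (1/2)*169 = -3 + 169/2 = 163/2 ≈ 81.500)
t = -121/6 (t = -1/6*121 = -121/6 ≈ -20.167)
q(P) = 163/2 - 121*P/6 (q(P) = -121*P/6 + 163/2 = 163/2 - 121*P/6)
q(341) + 282512 = (163/2 - 121/6*341) + 282512 = (163/2 - 41261/6) + 282512 = -20386/3 + 282512 = 827150/3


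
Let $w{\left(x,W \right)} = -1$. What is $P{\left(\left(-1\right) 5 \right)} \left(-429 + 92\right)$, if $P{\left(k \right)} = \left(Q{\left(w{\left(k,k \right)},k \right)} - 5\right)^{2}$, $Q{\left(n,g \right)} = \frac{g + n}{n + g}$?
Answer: $-5392$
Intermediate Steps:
$Q{\left(n,g \right)} = 1$ ($Q{\left(n,g \right)} = \frac{g + n}{g + n} = 1$)
$P{\left(k \right)} = 16$ ($P{\left(k \right)} = \left(1 - 5\right)^{2} = \left(-4\right)^{2} = 16$)
$P{\left(\left(-1\right) 5 \right)} \left(-429 + 92\right) = 16 \left(-429 + 92\right) = 16 \left(-337\right) = -5392$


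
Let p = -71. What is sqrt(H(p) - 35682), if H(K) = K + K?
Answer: 4*I*sqrt(2239) ≈ 189.27*I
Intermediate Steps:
H(K) = 2*K
sqrt(H(p) - 35682) = sqrt(2*(-71) - 35682) = sqrt(-142 - 35682) = sqrt(-35824) = 4*I*sqrt(2239)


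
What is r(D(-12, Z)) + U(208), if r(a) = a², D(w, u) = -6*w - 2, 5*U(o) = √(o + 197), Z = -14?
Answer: 4900 + 9*√5/5 ≈ 4904.0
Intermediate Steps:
U(o) = √(197 + o)/5 (U(o) = √(o + 197)/5 = √(197 + o)/5)
D(w, u) = -2 - 6*w
r(D(-12, Z)) + U(208) = (-2 - 6*(-12))² + √(197 + 208)/5 = (-2 + 72)² + √405/5 = 70² + (9*√5)/5 = 4900 + 9*√5/5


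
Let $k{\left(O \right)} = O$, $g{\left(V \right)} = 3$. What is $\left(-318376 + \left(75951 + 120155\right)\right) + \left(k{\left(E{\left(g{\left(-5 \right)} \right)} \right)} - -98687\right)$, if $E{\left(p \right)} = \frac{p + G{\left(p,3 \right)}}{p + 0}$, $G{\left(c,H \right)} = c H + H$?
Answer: $-23578$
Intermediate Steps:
$G{\left(c,H \right)} = H + H c$ ($G{\left(c,H \right)} = H c + H = H + H c$)
$E{\left(p \right)} = \frac{3 + 4 p}{p}$ ($E{\left(p \right)} = \frac{p + 3 \left(1 + p\right)}{p + 0} = \frac{p + \left(3 + 3 p\right)}{p} = \frac{3 + 4 p}{p}$)
$\left(-318376 + \left(75951 + 120155\right)\right) + \left(k{\left(E{\left(g{\left(-5 \right)} \right)} \right)} - -98687\right) = \left(-318376 + \left(75951 + 120155\right)\right) + \left(\left(4 + \frac{3}{3}\right) - -98687\right) = \left(-318376 + 196106\right) + \left(\left(4 + 3 \cdot \frac{1}{3}\right) + 98687\right) = -122270 + \left(\left(4 + 1\right) + 98687\right) = -122270 + \left(5 + 98687\right) = -122270 + 98692 = -23578$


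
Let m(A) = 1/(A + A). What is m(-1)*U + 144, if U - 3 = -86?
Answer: 371/2 ≈ 185.50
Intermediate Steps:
U = -83 (U = 3 - 86 = -83)
m(A) = 1/(2*A)
m(-1)*U + 144 = ((1/2)/(-1))*(-83) + 144 = ((1/2)*(-1))*(-83) + 144 = -1/2*(-83) + 144 = 83/2 + 144 = 371/2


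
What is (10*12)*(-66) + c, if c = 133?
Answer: -7787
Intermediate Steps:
(10*12)*(-66) + c = (10*12)*(-66) + 133 = 120*(-66) + 133 = -7920 + 133 = -7787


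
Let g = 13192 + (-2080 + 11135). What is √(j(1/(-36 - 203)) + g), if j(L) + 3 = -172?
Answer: 2*√5518 ≈ 148.57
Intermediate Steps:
j(L) = -175 (j(L) = -3 - 172 = -175)
g = 22247 (g = 13192 + 9055 = 22247)
√(j(1/(-36 - 203)) + g) = √(-175 + 22247) = √22072 = 2*√5518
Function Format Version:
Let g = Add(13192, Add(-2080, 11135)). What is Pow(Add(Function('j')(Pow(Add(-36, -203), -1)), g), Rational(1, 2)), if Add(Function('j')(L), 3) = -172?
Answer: Mul(2, Pow(5518, Rational(1, 2))) ≈ 148.57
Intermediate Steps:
Function('j')(L) = -175 (Function('j')(L) = Add(-3, -172) = -175)
g = 22247 (g = Add(13192, 9055) = 22247)
Pow(Add(Function('j')(Pow(Add(-36, -203), -1)), g), Rational(1, 2)) = Pow(Add(-175, 22247), Rational(1, 2)) = Pow(22072, Rational(1, 2)) = Mul(2, Pow(5518, Rational(1, 2)))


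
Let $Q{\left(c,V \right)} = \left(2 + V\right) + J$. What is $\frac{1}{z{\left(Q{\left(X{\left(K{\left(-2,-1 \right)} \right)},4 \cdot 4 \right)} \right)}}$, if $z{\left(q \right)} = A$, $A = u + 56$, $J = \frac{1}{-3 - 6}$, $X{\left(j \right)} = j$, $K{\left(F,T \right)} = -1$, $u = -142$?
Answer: $- \frac{1}{86} \approx -0.011628$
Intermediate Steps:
$J = - \frac{1}{9}$ ($J = \frac{1}{-9} = - \frac{1}{9} \approx -0.11111$)
$Q{\left(c,V \right)} = \frac{17}{9} + V$ ($Q{\left(c,V \right)} = \left(2 + V\right) - \frac{1}{9} = \frac{17}{9} + V$)
$A = -86$ ($A = -142 + 56 = -86$)
$z{\left(q \right)} = -86$
$\frac{1}{z{\left(Q{\left(X{\left(K{\left(-2,-1 \right)} \right)},4 \cdot 4 \right)} \right)}} = \frac{1}{-86} = - \frac{1}{86}$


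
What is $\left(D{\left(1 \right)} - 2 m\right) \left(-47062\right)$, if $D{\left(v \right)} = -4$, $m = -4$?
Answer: $-188248$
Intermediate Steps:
$\left(D{\left(1 \right)} - 2 m\right) \left(-47062\right) = \left(-4 - -8\right) \left(-47062\right) = \left(-4 + 8\right) \left(-47062\right) = 4 \left(-47062\right) = -188248$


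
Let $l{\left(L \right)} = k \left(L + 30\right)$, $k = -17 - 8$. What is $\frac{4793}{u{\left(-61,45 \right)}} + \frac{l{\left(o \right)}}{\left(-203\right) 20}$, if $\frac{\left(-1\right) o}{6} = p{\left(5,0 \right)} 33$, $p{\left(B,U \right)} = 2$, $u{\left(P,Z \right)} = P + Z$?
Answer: $- \frac{980299}{3248} \approx -301.82$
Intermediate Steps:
$k = -25$
$o = -396$ ($o = - 6 \cdot 2 \cdot 33 = \left(-6\right) 66 = -396$)
$l{\left(L \right)} = -750 - 25 L$ ($l{\left(L \right)} = - 25 \left(L + 30\right) = - 25 \left(30 + L\right) = -750 - 25 L$)
$\frac{4793}{u{\left(-61,45 \right)}} + \frac{l{\left(o \right)}}{\left(-203\right) 20} = \frac{4793}{-61 + 45} + \frac{-750 - -9900}{\left(-203\right) 20} = \frac{4793}{-16} + \frac{-750 + 9900}{-4060} = 4793 \left(- \frac{1}{16}\right) + 9150 \left(- \frac{1}{4060}\right) = - \frac{4793}{16} - \frac{915}{406} = - \frac{980299}{3248}$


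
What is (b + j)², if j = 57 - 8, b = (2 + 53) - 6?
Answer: 9604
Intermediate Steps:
b = 49 (b = 55 - 6 = 49)
j = 49
(b + j)² = (49 + 49)² = 98² = 9604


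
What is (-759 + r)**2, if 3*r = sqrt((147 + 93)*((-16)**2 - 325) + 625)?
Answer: (2277 - I*sqrt(15935))**2/9 ≈ 5.7431e+5 - 63874.0*I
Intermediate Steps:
r = I*sqrt(15935)/3 (r = sqrt((147 + 93)*((-16)**2 - 325) + 625)/3 = sqrt(240*(256 - 325) + 625)/3 = sqrt(240*(-69) + 625)/3 = sqrt(-16560 + 625)/3 = sqrt(-15935)/3 = (I*sqrt(15935))/3 = I*sqrt(15935)/3 ≈ 42.078*I)
(-759 + r)**2 = (-759 + I*sqrt(15935)/3)**2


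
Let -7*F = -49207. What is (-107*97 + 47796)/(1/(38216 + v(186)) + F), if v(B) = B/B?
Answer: 10009758423/1880543926 ≈ 5.3228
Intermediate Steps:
F = 49207/7 (F = -⅐*(-49207) = 49207/7 ≈ 7029.6)
v(B) = 1
(-107*97 + 47796)/(1/(38216 + v(186)) + F) = (-107*97 + 47796)/(1/(38216 + 1) + 49207/7) = (-10379 + 47796)/(1/38217 + 49207/7) = 37417/(1/38217 + 49207/7) = 37417/(1880543926/267519) = 37417*(267519/1880543926) = 10009758423/1880543926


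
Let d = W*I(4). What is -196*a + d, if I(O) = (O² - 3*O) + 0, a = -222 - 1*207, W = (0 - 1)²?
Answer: 84088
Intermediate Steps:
W = 1 (W = (-1)² = 1)
a = -429 (a = -222 - 207 = -429)
I(O) = O² - 3*O
d = 4 (d = 1*(4*(-3 + 4)) = 1*(4*1) = 1*4 = 4)
-196*a + d = -196*(-429) + 4 = 84084 + 4 = 84088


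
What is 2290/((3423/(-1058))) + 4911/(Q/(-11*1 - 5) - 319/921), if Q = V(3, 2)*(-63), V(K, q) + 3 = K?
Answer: -16255214693/1091937 ≈ -14887.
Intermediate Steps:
V(K, q) = -3 + K
Q = 0 (Q = (-3 + 3)*(-63) = 0*(-63) = 0)
2290/((3423/(-1058))) + 4911/(Q/(-11*1 - 5) - 319/921) = 2290/((3423/(-1058))) + 4911/(0/(-11*1 - 5) - 319/921) = 2290/((3423*(-1/1058))) + 4911/(0/(-11 - 5) - 319*1/921) = 2290/(-3423/1058) + 4911/(0/(-16) - 319/921) = 2290*(-1058/3423) + 4911/(0*(-1/16) - 319/921) = -2422820/3423 + 4911/(0 - 319/921) = -2422820/3423 + 4911/(-319/921) = -2422820/3423 + 4911*(-921/319) = -2422820/3423 - 4523031/319 = -16255214693/1091937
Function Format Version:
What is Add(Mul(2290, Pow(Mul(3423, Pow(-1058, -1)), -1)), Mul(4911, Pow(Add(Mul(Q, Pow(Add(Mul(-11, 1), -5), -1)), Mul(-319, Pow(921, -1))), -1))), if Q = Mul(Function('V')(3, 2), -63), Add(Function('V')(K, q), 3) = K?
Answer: Rational(-16255214693, 1091937) ≈ -14887.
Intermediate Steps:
Function('V')(K, q) = Add(-3, K)
Q = 0 (Q = Mul(Add(-3, 3), -63) = Mul(0, -63) = 0)
Add(Mul(2290, Pow(Mul(3423, Pow(-1058, -1)), -1)), Mul(4911, Pow(Add(Mul(Q, Pow(Add(Mul(-11, 1), -5), -1)), Mul(-319, Pow(921, -1))), -1))) = Add(Mul(2290, Pow(Mul(3423, Pow(-1058, -1)), -1)), Mul(4911, Pow(Add(Mul(0, Pow(Add(Mul(-11, 1), -5), -1)), Mul(-319, Pow(921, -1))), -1))) = Add(Mul(2290, Pow(Mul(3423, Rational(-1, 1058)), -1)), Mul(4911, Pow(Add(Mul(0, Pow(Add(-11, -5), -1)), Mul(-319, Rational(1, 921))), -1))) = Add(Mul(2290, Pow(Rational(-3423, 1058), -1)), Mul(4911, Pow(Add(Mul(0, Pow(-16, -1)), Rational(-319, 921)), -1))) = Add(Mul(2290, Rational(-1058, 3423)), Mul(4911, Pow(Add(Mul(0, Rational(-1, 16)), Rational(-319, 921)), -1))) = Add(Rational(-2422820, 3423), Mul(4911, Pow(Add(0, Rational(-319, 921)), -1))) = Add(Rational(-2422820, 3423), Mul(4911, Pow(Rational(-319, 921), -1))) = Add(Rational(-2422820, 3423), Mul(4911, Rational(-921, 319))) = Add(Rational(-2422820, 3423), Rational(-4523031, 319)) = Rational(-16255214693, 1091937)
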